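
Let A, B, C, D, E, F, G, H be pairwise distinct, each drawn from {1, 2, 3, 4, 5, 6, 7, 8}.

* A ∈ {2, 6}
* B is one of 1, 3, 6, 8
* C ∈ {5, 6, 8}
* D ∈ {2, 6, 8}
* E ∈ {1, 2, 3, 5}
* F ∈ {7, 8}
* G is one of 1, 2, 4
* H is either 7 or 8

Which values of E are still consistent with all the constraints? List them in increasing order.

1, 3

The 8 variables draw from only 8 values {1, 2, 3, 4, 5, 6, 7, 8}, so each is used; only G can be 4, hence G = 4.
The 2 variables F and H are confined to {7, 8}, which locks those values in; drop them from B, C, D.
A and D between them cover only {2, 6} — a naked pair. Remove those values from B, C, E.
C's domain is down to {5}, so C = 5. Remove 5 from E.
No further eliminations apply; E can still be any of 1, 3.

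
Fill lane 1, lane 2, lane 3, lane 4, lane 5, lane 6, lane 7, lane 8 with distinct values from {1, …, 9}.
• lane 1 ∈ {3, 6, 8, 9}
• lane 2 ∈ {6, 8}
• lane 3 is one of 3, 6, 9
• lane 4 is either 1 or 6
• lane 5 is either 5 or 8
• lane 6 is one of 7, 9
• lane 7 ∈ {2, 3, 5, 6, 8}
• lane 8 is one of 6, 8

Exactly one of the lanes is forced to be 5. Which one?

Among the 8 variables, 1 fits only lane 4 (and all 8 values in {1, 2, 3, 5, 6, 7, 8, 9} must be used), so lane 4 = 1.
The 7 still-open variables together cover exactly {2, 3, 5, 6, 7, 8, 9} — 7 values for 7 variables — and 2 appears only in lane 7's list, so lane 7 = 2.
Among the 6 still-open variables, 5 fits only lane 5 (and all 6 values in {3, 5, 6, 7, 8, 9} must be used), so lane 5 = 5.

lane 5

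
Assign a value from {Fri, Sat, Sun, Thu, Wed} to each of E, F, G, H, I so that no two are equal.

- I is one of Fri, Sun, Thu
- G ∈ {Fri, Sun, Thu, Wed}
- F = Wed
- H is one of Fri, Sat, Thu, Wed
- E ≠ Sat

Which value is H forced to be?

F's domain is down to {Wed}, so F = Wed. So E, G, H can't be Wed.
The 4 still-open variables draw from only 4 values {Fri, Sat, Sun, Thu}, so each is used; only H can be Sat, hence H = Sat.

Sat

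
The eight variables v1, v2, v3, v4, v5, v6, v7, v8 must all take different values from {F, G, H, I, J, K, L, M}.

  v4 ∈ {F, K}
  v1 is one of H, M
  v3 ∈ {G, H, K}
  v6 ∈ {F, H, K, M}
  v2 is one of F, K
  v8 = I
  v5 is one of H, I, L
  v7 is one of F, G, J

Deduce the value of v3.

G

v8 has just one choice, so v8 = I. So v5 can't be I.
Among the 7 still-open variables, J fits only v7 (and all 7 values in {F, G, H, J, K, L, M} must be used), so v7 = J.
Among the 6 still-open variables, G fits only v3 (and all 6 values in {F, G, H, K, L, M} must be used), so v3 = G.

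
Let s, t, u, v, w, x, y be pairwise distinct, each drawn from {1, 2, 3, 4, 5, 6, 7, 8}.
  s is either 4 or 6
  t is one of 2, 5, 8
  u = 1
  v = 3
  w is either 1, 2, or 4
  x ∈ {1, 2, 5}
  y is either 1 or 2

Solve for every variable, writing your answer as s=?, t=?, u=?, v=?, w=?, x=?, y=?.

u's domain is down to {1}, so u = 1. Eliminate 1 elsewhere: w, x, y.
That leaves v = 3.
y's domain is down to {2}, so y = 2. Eliminate 2 elsewhere: t, w, x.
w's domain is down to {4}, so w = 4. Eliminate 4 elsewhere: s.
x must be 5 (only option left). Eliminate 5 elsewhere: t.
s must be 6 (only option left).
That leaves t = 8.

s=6, t=8, u=1, v=3, w=4, x=5, y=2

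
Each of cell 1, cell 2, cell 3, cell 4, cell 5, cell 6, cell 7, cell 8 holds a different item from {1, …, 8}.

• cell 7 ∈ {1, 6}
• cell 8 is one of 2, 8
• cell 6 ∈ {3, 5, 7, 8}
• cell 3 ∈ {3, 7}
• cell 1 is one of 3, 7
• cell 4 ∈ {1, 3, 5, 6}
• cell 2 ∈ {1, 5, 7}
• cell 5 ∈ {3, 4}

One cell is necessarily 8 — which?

The 8 variables draw from only 8 values {1, 2, 3, 4, 5, 6, 7, 8}, so each is used; only cell 8 can be 2, hence cell 8 = 2.
The 7 still-open variables draw from only 7 values {1, 3, 4, 5, 6, 7, 8}, so each is used; only cell 5 can be 4, hence cell 5 = 4.
The 6 still-open variables together cover exactly {1, 3, 5, 6, 7, 8} — 6 values for 6 variables — and 8 appears only in cell 6's list, so cell 6 = 8.

cell 6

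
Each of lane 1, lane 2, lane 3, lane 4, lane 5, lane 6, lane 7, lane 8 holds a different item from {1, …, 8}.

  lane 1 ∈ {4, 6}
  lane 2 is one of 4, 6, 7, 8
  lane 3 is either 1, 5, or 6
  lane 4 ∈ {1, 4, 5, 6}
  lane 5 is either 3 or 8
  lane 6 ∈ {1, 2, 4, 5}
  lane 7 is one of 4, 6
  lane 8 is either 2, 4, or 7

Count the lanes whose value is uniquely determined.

Among the 8 variables, 3 fits only lane 5 (and all 8 values in {1, 2, 3, 4, 5, 6, 7, 8} must be used), so lane 5 = 3.
The 7 still-open variables draw from only 7 values {1, 2, 4, 5, 6, 7, 8}, so each is used; only lane 2 can be 8, hence lane 2 = 8.
The 6 still-open variables draw from only 6 values {1, 2, 4, 5, 6, 7}, so each is used; only lane 8 can be 7, hence lane 8 = 7.
The 5 still-open variables together cover exactly {1, 2, 4, 5, 6} — 5 values for 5 variables — and 2 appears only in lane 6's list, so lane 6 = 2.
The 2 variables lane 1 and lane 7 are confined to {4, 6}, which locks those values in; drop them from lane 3, lane 4.
Determined: lane 2=8, lane 5=3, lane 6=2, lane 8=7. The other lanes each still have more than one consistent value. That makes 4.

4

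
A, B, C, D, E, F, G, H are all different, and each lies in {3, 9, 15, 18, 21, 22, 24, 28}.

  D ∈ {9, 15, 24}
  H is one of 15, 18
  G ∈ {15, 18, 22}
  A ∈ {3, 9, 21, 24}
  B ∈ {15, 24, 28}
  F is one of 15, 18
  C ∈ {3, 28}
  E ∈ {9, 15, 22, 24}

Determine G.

Among the 8 variables, 21 fits only A (and all 8 values in {3, 9, 15, 18, 21, 22, 24, 28} must be used), so A = 21.
The 7 still-open variables draw from only 7 values {3, 9, 15, 18, 22, 24, 28}, so each is used; only C can be 3, hence C = 3.
Among the 6 still-open variables, 28 fits only B (and all 6 values in {9, 15, 18, 22, 24, 28} must be used), so B = 28.
F and H share exactly the 2 values {15, 18}; by pigeonhole those values go to them, so strike 15, 18 from D, E, G.
So G = 22.

22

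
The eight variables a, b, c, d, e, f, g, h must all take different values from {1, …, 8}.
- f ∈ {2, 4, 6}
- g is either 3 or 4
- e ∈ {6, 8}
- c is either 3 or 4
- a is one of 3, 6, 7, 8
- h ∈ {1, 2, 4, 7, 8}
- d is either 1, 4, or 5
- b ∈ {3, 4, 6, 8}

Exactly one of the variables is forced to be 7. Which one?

The 8 variables together cover exactly {1, 2, 3, 4, 5, 6, 7, 8} — 8 values for 8 variables — and 5 appears only in d's list, so d = 5.
The 7 still-open variables together cover exactly {1, 2, 3, 4, 6, 7, 8} — 7 values for 7 variables — and 1 appears only in h's list, so h = 1.
The 6 still-open variables draw from only 6 values {2, 3, 4, 6, 7, 8}, so each is used; only f can be 2, hence f = 2.
Among the 5 still-open variables, 7 fits only a (and all 5 values in {3, 4, 6, 7, 8} must be used), so a = 7.

a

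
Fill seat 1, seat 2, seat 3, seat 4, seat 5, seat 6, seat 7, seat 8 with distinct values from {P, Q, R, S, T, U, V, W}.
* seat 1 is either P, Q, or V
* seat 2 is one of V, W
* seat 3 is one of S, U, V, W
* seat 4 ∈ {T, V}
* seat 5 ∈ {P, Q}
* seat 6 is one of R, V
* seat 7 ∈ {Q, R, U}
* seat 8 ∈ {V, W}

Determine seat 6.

The 8 variables together cover exactly {P, Q, R, S, T, U, V, W} — 8 values for 8 variables — and S appears only in seat 3's list, so seat 3 = S.
The 7 still-open variables draw from only 7 values {P, Q, R, T, U, V, W}, so each is used; only seat 4 can be T, hence seat 4 = T.
The 6 still-open variables draw from only 6 values {P, Q, R, U, V, W}, so each is used; only seat 7 can be U, hence seat 7 = U.
The 5 still-open variables draw from only 5 values {P, Q, R, V, W}, so each is used; only seat 6 can be R, hence seat 6 = R.

R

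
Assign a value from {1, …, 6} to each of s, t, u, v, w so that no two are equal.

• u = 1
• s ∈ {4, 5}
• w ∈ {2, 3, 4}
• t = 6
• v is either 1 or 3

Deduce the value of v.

3

t has just one choice, so t = 6.
u's domain is down to {1}, so u = 1. Remove 1 from v.
So v = 3.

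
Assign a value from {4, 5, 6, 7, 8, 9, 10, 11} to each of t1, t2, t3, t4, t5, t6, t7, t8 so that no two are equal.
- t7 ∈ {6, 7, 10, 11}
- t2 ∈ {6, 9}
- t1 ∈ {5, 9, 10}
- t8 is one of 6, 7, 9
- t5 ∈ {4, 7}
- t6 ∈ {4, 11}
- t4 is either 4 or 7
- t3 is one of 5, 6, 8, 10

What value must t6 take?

11

The 8 variables together cover exactly {4, 5, 6, 7, 8, 9, 10, 11} — 8 values for 8 variables — and 8 appears only in t3's list, so t3 = 8.
The 7 still-open variables draw from only 7 values {4, 5, 6, 7, 9, 10, 11}, so each is used; only t1 can be 5, hence t1 = 5.
Among the 6 still-open variables, 10 fits only t7 (and all 6 values in {4, 6, 7, 9, 10, 11} must be used), so t7 = 10.
The 5 still-open variables draw from only 5 values {4, 6, 7, 9, 11}, so each is used; only t6 can be 11, hence t6 = 11.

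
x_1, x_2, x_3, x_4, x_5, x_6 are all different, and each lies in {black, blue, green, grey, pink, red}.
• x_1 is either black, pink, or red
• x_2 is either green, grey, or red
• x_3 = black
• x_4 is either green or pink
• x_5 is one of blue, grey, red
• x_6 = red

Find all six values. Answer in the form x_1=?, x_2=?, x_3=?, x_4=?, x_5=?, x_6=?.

x_3 has just one choice, so x_3 = black. So x_1 can't be black.
x_6 must be red (only option left). Eliminate red elsewhere: x_1, x_2, x_5.
x_1 must be pink (only option left). Strike pink from x_4.
x_4 has just one choice, so x_4 = green. Strike green from x_2.
That leaves x_2 = grey. So x_5 can't be grey.
x_5 must be blue (only option left).

x_1=pink, x_2=grey, x_3=black, x_4=green, x_5=blue, x_6=red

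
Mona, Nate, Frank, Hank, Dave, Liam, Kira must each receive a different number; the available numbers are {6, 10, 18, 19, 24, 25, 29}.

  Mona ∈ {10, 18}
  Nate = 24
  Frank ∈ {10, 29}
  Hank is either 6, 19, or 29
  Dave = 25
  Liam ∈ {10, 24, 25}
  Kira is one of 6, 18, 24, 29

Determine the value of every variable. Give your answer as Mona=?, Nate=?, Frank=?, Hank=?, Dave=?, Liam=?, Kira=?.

Nate has just one choice, so Nate = 24. So Liam, Kira can't be 24.
That leaves Dave = 25. Remove 25 from Liam.
Liam must be 10 (only option left). Remove 10 from Mona, Frank.
Mona must be 18 (only option left). Strike 18 from Kira.
Frank's domain is down to {29}, so Frank = 29. Strike 29 from Hank, Kira.
Kira must be 6 (only option left). So Hank can't be 6.
Hank must be 19 (only option left).

Mona=18, Nate=24, Frank=29, Hank=19, Dave=25, Liam=10, Kira=6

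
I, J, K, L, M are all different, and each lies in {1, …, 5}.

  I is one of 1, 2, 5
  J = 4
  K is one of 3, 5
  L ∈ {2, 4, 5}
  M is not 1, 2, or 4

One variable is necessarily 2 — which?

J's domain is down to {4}, so J = 4. So L can't be 4.
Among the 4 still-open variables, 1 fits only I (and all 4 values in {1, 2, 3, 5} must be used), so I = 1.
Among the 3 still-open variables, 2 fits only L (and all 3 values in {2, 3, 5} must be used), so L = 2.

L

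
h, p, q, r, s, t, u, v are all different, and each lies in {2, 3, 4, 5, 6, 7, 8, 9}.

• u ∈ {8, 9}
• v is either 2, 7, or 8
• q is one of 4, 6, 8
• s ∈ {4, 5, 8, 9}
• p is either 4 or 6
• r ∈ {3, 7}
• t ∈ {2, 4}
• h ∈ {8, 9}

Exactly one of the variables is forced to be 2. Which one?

Among the 8 variables, 3 fits only r (and all 8 values in {2, 3, 4, 5, 6, 7, 8, 9} must be used), so r = 3.
The 7 still-open variables draw from only 7 values {2, 4, 5, 6, 7, 8, 9}, so each is used; only s can be 5, hence s = 5.
The 6 still-open variables draw from only 6 values {2, 4, 6, 7, 8, 9}, so each is used; only v can be 7, hence v = 7.
The 5 still-open variables together cover exactly {2, 4, 6, 8, 9} — 5 values for 5 variables — and 2 appears only in t's list, so t = 2.

t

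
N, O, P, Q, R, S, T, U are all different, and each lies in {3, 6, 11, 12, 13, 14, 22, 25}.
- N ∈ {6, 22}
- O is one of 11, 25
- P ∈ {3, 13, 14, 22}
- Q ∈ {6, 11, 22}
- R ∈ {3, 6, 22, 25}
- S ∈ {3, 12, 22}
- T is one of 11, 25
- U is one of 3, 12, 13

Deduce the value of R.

3

The 8 variables together cover exactly {3, 6, 11, 12, 13, 14, 22, 25} — 8 values for 8 variables — and 14 appears only in P's list, so P = 14.
The 7 still-open variables together cover exactly {3, 6, 11, 12, 13, 22, 25} — 7 values for 7 variables — and 13 appears only in U's list, so U = 13.
Among the 6 still-open variables, 12 fits only S (and all 6 values in {3, 6, 11, 12, 22, 25} must be used), so S = 12.
The 5 still-open variables draw from only 5 values {3, 6, 11, 22, 25}, so each is used; only R can be 3, hence R = 3.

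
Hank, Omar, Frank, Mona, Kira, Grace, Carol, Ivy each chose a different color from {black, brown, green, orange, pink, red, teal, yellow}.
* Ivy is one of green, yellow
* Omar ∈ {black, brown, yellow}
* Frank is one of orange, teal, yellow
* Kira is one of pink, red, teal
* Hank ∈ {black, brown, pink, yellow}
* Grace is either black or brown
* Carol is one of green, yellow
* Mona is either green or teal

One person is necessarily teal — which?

Mona

The 8 variables draw from only 8 values {black, brown, green, orange, pink, red, teal, yellow}, so each is used; only Frank can be orange, hence Frank = orange.
Among the 7 still-open variables, red fits only Kira (and all 7 values in {black, brown, green, pink, red, teal, yellow} must be used), so Kira = red.
The 6 still-open variables draw from only 6 values {black, brown, green, pink, teal, yellow}, so each is used; only Hank can be pink, hence Hank = pink.
Among the 5 still-open variables, teal fits only Mona (and all 5 values in {black, brown, green, teal, yellow} must be used), so Mona = teal.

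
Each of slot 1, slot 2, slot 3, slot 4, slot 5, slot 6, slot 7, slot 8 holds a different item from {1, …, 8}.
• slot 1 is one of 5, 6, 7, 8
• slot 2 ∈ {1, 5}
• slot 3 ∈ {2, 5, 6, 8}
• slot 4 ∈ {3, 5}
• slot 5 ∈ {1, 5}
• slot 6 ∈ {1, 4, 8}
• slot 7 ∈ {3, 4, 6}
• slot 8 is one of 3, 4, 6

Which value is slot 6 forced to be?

8

Among the 8 variables, 2 fits only slot 3 (and all 8 values in {1, 2, 3, 4, 5, 6, 7, 8} must be used), so slot 3 = 2.
Among the 7 still-open variables, 7 fits only slot 1 (and all 7 values in {1, 3, 4, 5, 6, 7, 8} must be used), so slot 1 = 7.
The 6 still-open variables together cover exactly {1, 3, 4, 5, 6, 8} — 6 values for 6 variables — and 8 appears only in slot 6's list, so slot 6 = 8.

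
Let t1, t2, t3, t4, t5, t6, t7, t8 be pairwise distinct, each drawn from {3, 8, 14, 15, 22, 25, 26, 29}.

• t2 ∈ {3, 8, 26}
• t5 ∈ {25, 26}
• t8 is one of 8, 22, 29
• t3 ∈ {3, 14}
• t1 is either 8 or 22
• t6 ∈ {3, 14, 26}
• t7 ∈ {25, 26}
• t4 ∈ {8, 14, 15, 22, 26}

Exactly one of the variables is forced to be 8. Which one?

t2

The 8 variables draw from only 8 values {3, 8, 14, 15, 22, 25, 26, 29}, so each is used; only t4 can be 15, hence t4 = 15.
The 7 still-open variables draw from only 7 values {3, 8, 14, 22, 25, 26, 29}, so each is used; only t8 can be 29, hence t8 = 29.
The 6 still-open variables draw from only 6 values {3, 8, 14, 22, 25, 26}, so each is used; only t1 can be 22, hence t1 = 22.
Among the 5 still-open variables, 8 fits only t2 (and all 5 values in {3, 8, 14, 25, 26} must be used), so t2 = 8.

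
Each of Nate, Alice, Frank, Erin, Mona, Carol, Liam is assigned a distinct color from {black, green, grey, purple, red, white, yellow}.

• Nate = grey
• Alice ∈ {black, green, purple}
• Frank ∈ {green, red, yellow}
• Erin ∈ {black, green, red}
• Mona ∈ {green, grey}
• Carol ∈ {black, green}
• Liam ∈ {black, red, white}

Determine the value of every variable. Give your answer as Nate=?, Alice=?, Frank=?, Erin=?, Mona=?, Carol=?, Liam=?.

Nate=grey, Alice=purple, Frank=yellow, Erin=red, Mona=green, Carol=black, Liam=white

Nate has just one choice, so Nate = grey. Remove grey from Mona.
Mona has just one choice, so Mona = green. So Alice, Frank, Erin, Carol can't be green.
Carol has just one choice, so Carol = black. So Alice, Erin, Liam can't be black.
Alice's domain is down to {purple}, so Alice = purple.
That leaves Erin = red. So Frank, Liam can't be red.
That leaves Liam = white.
Frank has just one choice, so Frank = yellow.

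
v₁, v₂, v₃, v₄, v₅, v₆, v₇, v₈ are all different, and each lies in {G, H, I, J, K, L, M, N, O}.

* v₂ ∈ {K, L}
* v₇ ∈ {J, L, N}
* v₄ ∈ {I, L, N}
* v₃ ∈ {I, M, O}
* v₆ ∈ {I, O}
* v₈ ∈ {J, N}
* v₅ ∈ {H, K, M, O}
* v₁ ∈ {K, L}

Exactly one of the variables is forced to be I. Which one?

Among the 8 variables, H fits only v₅ (and all 8 values in {H, I, J, K, L, M, N, O} must be used), so v₅ = H.
The 7 still-open variables draw from only 7 values {I, J, K, L, M, N, O}, so each is used; only v₃ can be M, hence v₃ = M.
The 6 still-open variables draw from only 6 values {I, J, K, L, N, O}, so each is used; only v₆ can be O, hence v₆ = O.
The 5 still-open variables together cover exactly {I, J, K, L, N} — 5 values for 5 variables — and I appears only in v₄'s list, so v₄ = I.

v₄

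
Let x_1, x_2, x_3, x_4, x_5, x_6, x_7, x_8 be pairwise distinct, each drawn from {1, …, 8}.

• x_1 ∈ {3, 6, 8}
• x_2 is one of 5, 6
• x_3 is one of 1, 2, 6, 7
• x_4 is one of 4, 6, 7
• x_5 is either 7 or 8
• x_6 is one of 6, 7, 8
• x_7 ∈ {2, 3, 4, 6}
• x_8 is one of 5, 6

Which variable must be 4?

Among the 8 variables, 1 fits only x_3 (and all 8 values in {1, 2, 3, 4, 5, 6, 7, 8} must be used), so x_3 = 1.
The 7 still-open variables draw from only 7 values {2, 3, 4, 5, 6, 7, 8}, so each is used; only x_7 can be 2, hence x_7 = 2.
The 6 still-open variables draw from only 6 values {3, 4, 5, 6, 7, 8}, so each is used; only x_1 can be 3, hence x_1 = 3.
The 5 still-open variables draw from only 5 values {4, 5, 6, 7, 8}, so each is used; only x_4 can be 4, hence x_4 = 4.

x_4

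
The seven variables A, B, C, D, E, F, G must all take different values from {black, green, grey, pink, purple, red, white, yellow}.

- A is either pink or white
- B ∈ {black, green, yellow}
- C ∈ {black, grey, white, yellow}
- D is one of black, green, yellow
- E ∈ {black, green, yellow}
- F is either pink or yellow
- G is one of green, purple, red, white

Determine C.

B, D, E between them cover only {black, green, yellow} — a naked triple. Remove those values from C, F, G.
That leaves F = pink. Remove pink from A.
A's domain is down to {white}, so A = white. So C, G can't be white.
So C = grey.

grey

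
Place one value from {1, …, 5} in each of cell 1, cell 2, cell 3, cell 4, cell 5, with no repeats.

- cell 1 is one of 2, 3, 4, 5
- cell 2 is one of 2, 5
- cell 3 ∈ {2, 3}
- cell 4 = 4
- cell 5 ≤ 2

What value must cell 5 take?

1

cell 4's domain is down to {4}, so cell 4 = 4. Eliminate 4 elsewhere: cell 1.
The 4 still-open variables together cover exactly {1, 2, 3, 5} — 4 values for 4 variables — and 1 appears only in cell 5's list, so cell 5 = 1.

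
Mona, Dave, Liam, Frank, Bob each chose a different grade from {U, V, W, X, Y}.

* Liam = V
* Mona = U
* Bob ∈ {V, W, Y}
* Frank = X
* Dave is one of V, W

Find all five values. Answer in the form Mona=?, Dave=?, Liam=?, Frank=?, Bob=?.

Mona's domain is down to {U}, so Mona = U.
That leaves Liam = V. So Dave, Bob can't be V.
That leaves Frank = X.
Dave must be W (only option left). So Bob can't be W.
Bob's domain is down to {Y}, so Bob = Y.

Mona=U, Dave=W, Liam=V, Frank=X, Bob=Y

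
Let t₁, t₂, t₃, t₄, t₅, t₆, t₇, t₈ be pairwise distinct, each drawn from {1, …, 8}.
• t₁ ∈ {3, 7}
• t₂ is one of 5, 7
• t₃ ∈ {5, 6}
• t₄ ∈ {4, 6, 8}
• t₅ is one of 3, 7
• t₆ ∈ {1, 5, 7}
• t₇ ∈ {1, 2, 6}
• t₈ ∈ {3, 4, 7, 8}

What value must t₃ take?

6

Among the 8 variables, 2 fits only t₇ (and all 8 values in {1, 2, 3, 4, 5, 6, 7, 8} must be used), so t₇ = 2.
The 7 still-open variables together cover exactly {1, 3, 4, 5, 6, 7, 8} — 7 values for 7 variables — and 1 appears only in t₆'s list, so t₆ = 1.
t₁ and t₅ between them cover only {3, 7} — a naked pair. Remove those values from t₂, t₈.
t₂ has just one choice, so t₂ = 5. Eliminate 5 elsewhere: t₃.
So t₃ = 6.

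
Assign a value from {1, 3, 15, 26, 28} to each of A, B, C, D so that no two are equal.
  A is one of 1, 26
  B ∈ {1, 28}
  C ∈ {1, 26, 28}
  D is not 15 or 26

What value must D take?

The 4 variables draw from only 4 values {1, 3, 26, 28}, so each is used; only D can be 3, hence D = 3.

3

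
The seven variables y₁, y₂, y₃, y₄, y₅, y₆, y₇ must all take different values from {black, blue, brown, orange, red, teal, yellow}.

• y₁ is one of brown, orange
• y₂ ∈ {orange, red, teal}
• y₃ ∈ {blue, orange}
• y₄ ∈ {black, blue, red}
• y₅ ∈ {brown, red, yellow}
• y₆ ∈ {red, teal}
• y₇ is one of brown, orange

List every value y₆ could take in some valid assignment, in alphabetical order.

red, teal

Among the 7 variables, black fits only y₄ (and all 7 values in {black, blue, brown, orange, red, teal, yellow} must be used), so y₄ = black.
Among the 6 still-open variables, blue fits only y₃ (and all 6 values in {blue, brown, orange, red, teal, yellow} must be used), so y₃ = blue.
The 5 still-open variables together cover exactly {brown, orange, red, teal, yellow} — 5 values for 5 variables — and yellow appears only in y₅'s list, so y₅ = yellow.
y₁ and y₇ share exactly the 2 values {brown, orange}; by pigeonhole those values go to them, so strike brown, orange from y₂.
No further eliminations apply; y₆ can still be any of red, teal.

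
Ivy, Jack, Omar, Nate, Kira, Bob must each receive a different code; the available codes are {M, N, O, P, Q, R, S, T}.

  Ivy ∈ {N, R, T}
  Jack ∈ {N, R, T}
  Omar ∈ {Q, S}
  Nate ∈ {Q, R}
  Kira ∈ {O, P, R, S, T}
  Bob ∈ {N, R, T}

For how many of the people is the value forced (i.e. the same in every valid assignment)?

2

The 3 variables Ivy, Jack, Bob are confined to {N, R, T}, which locks those values in; drop them from Nate, Kira.
That leaves Nate = Q. So Omar can't be Q.
That leaves Omar = S. Remove S from Kira.
Determined: Omar=S, Nate=Q. The other people each still have more than one consistent value. That makes 2.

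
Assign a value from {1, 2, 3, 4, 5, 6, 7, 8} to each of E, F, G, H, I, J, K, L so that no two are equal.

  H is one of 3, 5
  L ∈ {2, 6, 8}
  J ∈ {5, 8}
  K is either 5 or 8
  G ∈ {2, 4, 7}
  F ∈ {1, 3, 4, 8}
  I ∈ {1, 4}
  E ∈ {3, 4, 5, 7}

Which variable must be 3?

The 8 variables draw from only 8 values {1, 2, 3, 4, 5, 6, 7, 8}, so each is used; only L can be 6, hence L = 6.
The 7 still-open variables draw from only 7 values {1, 2, 3, 4, 5, 7, 8}, so each is used; only G can be 2, hence G = 2.
The 6 still-open variables together cover exactly {1, 3, 4, 5, 7, 8} — 6 values for 6 variables — and 7 appears only in E's list, so E = 7.
J and K share exactly the 2 values {5, 8}; by pigeonhole those values go to them, so strike 5, 8 from F, H.
So 3 goes to H.

H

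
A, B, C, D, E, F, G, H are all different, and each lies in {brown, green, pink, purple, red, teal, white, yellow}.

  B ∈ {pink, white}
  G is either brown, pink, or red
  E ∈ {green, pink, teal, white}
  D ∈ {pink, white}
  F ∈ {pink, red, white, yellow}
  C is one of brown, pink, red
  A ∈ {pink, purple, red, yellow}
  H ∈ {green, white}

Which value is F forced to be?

yellow

The 8 variables draw from only 8 values {brown, green, pink, purple, red, teal, white, yellow}, so each is used; only A can be purple, hence A = purple.
Among the 7 still-open variables, teal fits only E (and all 7 values in {brown, green, pink, red, teal, white, yellow} must be used), so E = teal.
Among the 6 still-open variables, green fits only H (and all 6 values in {brown, green, pink, red, white, yellow} must be used), so H = green.
Among the 5 still-open variables, yellow fits only F (and all 5 values in {brown, pink, red, white, yellow} must be used), so F = yellow.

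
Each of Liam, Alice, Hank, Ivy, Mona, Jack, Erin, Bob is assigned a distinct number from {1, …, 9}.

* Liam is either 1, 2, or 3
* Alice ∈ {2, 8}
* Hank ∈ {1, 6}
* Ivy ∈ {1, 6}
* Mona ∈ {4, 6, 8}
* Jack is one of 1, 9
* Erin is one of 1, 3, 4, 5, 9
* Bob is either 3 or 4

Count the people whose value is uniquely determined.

Among the 8 variables, 5 fits only Erin (and all 8 values in {1, 2, 3, 4, 5, 6, 8, 9} must be used), so Erin = 5.
The 7 still-open variables together cover exactly {1, 2, 3, 4, 6, 8, 9} — 7 values for 7 variables — and 9 appears only in Jack's list, so Jack = 9.
Hank and Ivy between them cover only {1, 6} — a naked pair. Remove those values from Liam, Mona.
Determined: Jack=9, Erin=5. The other people each still have more than one consistent value. That makes 2.

2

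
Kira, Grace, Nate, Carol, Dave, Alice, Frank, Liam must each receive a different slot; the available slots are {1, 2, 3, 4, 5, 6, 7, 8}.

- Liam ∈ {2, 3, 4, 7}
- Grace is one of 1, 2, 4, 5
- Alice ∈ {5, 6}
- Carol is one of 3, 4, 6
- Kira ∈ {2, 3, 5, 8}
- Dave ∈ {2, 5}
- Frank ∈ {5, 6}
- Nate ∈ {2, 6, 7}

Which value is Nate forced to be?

The 8 variables draw from only 8 values {1, 2, 3, 4, 5, 6, 7, 8}, so each is used; only Grace can be 1, hence Grace = 1.
The 7 still-open variables draw from only 7 values {2, 3, 4, 5, 6, 7, 8}, so each is used; only Kira can be 8, hence Kira = 8.
The 2 variables Alice and Frank are confined to {5, 6}, which locks those values in; drop them from Nate, Carol, Dave.
Dave's domain is down to {2}, so Dave = 2. Strike 2 from Nate, Liam.
So Nate = 7.

7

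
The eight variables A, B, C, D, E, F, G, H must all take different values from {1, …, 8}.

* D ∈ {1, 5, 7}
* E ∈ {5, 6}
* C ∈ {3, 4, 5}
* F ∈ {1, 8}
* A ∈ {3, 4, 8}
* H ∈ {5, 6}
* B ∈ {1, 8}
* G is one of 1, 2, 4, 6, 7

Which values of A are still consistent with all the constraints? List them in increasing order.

3, 4

The 8 variables together cover exactly {1, 2, 3, 4, 5, 6, 7, 8} — 8 values for 8 variables — and 2 appears only in G's list, so G = 2.
Among the 7 still-open variables, 7 fits only D (and all 7 values in {1, 3, 4, 5, 6, 7, 8} must be used), so D = 7.
B and F share exactly the 2 values {1, 8}; by pigeonhole those values go to them, so strike 1, 8 from A.
The 2 variables E and H are confined to {5, 6}, which locks those values in; drop them from C.
No further eliminations apply; A can still be any of 3, 4.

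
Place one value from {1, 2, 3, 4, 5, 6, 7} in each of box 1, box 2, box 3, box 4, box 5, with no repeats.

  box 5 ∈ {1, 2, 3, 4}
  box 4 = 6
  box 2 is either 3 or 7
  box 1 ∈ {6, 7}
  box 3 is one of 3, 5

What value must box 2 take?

box 4 must be 6 (only option left). So box 1 can't be 6.
box 1's domain is down to {7}, so box 1 = 7. So box 2 can't be 7.
So box 2 = 3.

3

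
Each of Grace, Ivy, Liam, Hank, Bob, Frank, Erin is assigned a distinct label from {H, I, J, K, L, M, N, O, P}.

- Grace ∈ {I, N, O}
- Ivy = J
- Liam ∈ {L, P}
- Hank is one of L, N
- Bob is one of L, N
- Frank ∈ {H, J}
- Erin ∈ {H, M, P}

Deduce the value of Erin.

Ivy's domain is down to {J}, so Ivy = J. Strike J from Frank.
Frank must be H (only option left). Remove H from Erin.
Hank and Bob between them cover only {L, N} — a naked pair. Remove those values from Grace, Liam.
Liam has just one choice, so Liam = P. So Erin can't be P.
So Erin = M.

M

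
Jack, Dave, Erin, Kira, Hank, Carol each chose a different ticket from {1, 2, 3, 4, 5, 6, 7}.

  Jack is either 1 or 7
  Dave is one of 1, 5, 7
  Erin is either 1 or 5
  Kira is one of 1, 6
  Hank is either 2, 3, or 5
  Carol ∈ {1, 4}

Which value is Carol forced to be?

4

The 3 variables Jack, Dave, Erin are confined to {1, 5, 7}, which locks those values in; drop them from Kira, Hank, Carol.
So Carol = 4.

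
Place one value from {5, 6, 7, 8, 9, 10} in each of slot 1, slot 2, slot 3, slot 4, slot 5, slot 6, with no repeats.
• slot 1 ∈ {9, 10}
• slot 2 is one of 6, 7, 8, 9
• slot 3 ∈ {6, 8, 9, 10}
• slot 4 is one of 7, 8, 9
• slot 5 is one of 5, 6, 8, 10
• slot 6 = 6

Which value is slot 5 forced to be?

5

slot 6 must be 6 (only option left). Remove 6 from slot 2, slot 3, slot 5.
The 5 still-open variables draw from only 5 values {5, 7, 8, 9, 10}, so each is used; only slot 5 can be 5, hence slot 5 = 5.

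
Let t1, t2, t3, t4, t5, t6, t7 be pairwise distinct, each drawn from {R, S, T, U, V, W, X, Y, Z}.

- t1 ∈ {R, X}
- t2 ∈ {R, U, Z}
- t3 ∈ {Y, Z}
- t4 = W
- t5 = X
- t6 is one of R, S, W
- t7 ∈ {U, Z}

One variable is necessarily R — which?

t4 must be W (only option left). Strike W from t6.
t5 must be X (only option left). Eliminate X elsewhere: t1.
So R goes to t1.

t1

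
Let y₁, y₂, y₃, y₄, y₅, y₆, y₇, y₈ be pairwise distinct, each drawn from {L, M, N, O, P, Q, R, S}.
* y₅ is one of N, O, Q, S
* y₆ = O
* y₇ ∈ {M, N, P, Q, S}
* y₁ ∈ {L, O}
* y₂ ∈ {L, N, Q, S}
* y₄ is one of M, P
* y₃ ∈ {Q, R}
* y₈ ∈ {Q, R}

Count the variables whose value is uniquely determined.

y₆ has just one choice, so y₆ = O. Eliminate O elsewhere: y₁, y₅.
That leaves y₁ = L. So y₂ can't be L.
y₃ and y₈ share exactly the 2 values {Q, R}; by pigeonhole those values go to them, so strike Q, R from y₂, y₅, y₇.
y₂ and y₅ between them cover only {N, S} — a naked pair. Remove those values from y₇.
Determined: y₁=L, y₆=O. The other variables each still have more than one consistent value. That makes 2.

2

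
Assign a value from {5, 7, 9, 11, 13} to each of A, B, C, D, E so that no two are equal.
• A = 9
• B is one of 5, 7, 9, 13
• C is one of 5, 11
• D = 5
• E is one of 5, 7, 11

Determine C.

11

A must be 9 (only option left). Remove 9 from B.
D must be 5 (only option left). Eliminate 5 elsewhere: B, C, E.
So C = 11.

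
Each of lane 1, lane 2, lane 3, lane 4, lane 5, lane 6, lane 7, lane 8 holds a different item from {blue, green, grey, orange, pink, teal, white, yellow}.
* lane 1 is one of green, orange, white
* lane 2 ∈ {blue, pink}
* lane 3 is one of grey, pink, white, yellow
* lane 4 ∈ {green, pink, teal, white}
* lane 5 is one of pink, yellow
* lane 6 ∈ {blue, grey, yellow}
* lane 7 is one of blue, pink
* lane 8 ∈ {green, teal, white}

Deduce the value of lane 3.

The 8 variables together cover exactly {blue, green, grey, orange, pink, teal, white, yellow} — 8 values for 8 variables — and orange appears only in lane 1's list, so lane 1 = orange.
lane 2 and lane 7 between them cover only {blue, pink} — a naked pair. Remove those values from lane 3, lane 4, lane 5, lane 6.
lane 5's domain is down to {yellow}, so lane 5 = yellow. Remove yellow from lane 3, lane 6.
lane 6's domain is down to {grey}, so lane 6 = grey. So lane 3 can't be grey.
So lane 3 = white.

white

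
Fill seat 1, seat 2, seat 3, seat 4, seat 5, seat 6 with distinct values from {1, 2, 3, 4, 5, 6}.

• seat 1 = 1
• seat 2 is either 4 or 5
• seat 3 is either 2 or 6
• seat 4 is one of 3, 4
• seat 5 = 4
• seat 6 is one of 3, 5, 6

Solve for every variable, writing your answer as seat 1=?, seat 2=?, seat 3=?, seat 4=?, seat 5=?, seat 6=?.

seat 1 has just one choice, so seat 1 = 1.
That leaves seat 5 = 4. So seat 2, seat 4 can't be 4.
seat 2 must be 5 (only option left). Strike 5 from seat 6.
That leaves seat 4 = 3. So seat 6 can't be 3.
seat 6 must be 6 (only option left). So seat 3 can't be 6.
seat 3 has just one choice, so seat 3 = 2.

seat 1=1, seat 2=5, seat 3=2, seat 4=3, seat 5=4, seat 6=6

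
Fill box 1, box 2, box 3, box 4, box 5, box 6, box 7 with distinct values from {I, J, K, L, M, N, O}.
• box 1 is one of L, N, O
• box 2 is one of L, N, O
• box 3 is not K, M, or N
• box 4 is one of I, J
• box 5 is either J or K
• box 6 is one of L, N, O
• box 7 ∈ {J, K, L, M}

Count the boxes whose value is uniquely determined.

The 7 variables together cover exactly {I, J, K, L, M, N, O} — 7 values for 7 variables — and M appears only in box 7's list, so box 7 = M.
Among the 6 still-open variables, K fits only box 5 (and all 6 values in {I, J, K, L, N, O} must be used), so box 5 = K.
The 3 variables box 1, box 2, box 6 are confined to {L, N, O}, which locks those values in; drop them from box 3.
Determined: box 5=K, box 7=M. The other boxes each still have more than one consistent value. That makes 2.

2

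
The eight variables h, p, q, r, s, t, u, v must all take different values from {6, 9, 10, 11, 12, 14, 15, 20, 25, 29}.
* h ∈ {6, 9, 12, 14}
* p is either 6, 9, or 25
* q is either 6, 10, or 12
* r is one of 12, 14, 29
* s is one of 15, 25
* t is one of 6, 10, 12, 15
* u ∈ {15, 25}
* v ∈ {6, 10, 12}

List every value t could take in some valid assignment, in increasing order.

The 8 variables draw from only 8 values {6, 9, 10, 12, 14, 15, 25, 29}, so each is used; only r can be 29, hence r = 29.
The 7 still-open variables together cover exactly {6, 9, 10, 12, 14, 15, 25} — 7 values for 7 variables — and 14 appears only in h's list, so h = 14.
The 6 still-open variables draw from only 6 values {6, 9, 10, 12, 15, 25}, so each is used; only p can be 9, hence p = 9.
s and u between them cover only {15, 25} — a naked pair. Remove those values from t.
No further eliminations apply; t can still be any of 6, 10, 12.

6, 10, 12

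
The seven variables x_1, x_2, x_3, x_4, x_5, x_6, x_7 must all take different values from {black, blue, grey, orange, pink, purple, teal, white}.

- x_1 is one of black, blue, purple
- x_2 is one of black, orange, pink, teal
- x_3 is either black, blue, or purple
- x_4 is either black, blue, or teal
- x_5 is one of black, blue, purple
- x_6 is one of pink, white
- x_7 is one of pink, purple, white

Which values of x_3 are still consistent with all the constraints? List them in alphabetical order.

black, blue, purple

The 7 variables draw from only 7 values {black, blue, orange, pink, purple, teal, white}, so each is used; only x_2 can be orange, hence x_2 = orange.
The 6 still-open variables together cover exactly {black, blue, pink, purple, teal, white} — 6 values for 6 variables — and teal appears only in x_4's list, so x_4 = teal.
The 3 variables x_1, x_3, x_5 are confined to {black, blue, purple}, which locks those values in; drop them from x_7.
No further eliminations apply; x_3 can still be any of black, blue, purple.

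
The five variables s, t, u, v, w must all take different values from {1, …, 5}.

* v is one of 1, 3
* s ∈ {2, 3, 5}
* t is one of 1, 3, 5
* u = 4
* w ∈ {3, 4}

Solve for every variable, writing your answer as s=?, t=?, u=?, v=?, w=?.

u must be 4 (only option left). So w can't be 4.
w's domain is down to {3}, so w = 3. Eliminate 3 elsewhere: s, t, v.
v must be 1 (only option left). So t can't be 1.
t has just one choice, so t = 5. So s can't be 5.
s's domain is down to {2}, so s = 2.

s=2, t=5, u=4, v=1, w=3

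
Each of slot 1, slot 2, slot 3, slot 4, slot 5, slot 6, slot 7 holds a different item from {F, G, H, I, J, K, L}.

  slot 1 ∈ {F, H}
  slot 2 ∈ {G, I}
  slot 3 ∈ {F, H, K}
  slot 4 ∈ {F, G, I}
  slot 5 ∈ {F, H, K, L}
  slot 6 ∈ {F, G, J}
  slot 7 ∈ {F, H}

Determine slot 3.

K

The 7 variables together cover exactly {F, G, H, I, J, K, L} — 7 values for 7 variables — and J appears only in slot 6's list, so slot 6 = J.
The 6 still-open variables together cover exactly {F, G, H, I, K, L} — 6 values for 6 variables — and L appears only in slot 5's list, so slot 5 = L.
The 5 still-open variables together cover exactly {F, G, H, I, K} — 5 values for 5 variables — and K appears only in slot 3's list, so slot 3 = K.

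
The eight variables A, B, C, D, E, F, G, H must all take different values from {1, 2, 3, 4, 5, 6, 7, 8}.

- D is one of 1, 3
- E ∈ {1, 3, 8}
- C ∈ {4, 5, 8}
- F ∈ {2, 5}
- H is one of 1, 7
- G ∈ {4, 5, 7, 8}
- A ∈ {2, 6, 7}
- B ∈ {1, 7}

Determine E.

8

The 8 variables together cover exactly {1, 2, 3, 4, 5, 6, 7, 8} — 8 values for 8 variables — and 6 appears only in A's list, so A = 6.
The 7 still-open variables draw from only 7 values {1, 2, 3, 4, 5, 7, 8}, so each is used; only F can be 2, hence F = 2.
B and H between them cover only {1, 7} — a naked pair. Remove those values from D, E, G.
That leaves D = 3. Strike 3 from E.
So E = 8.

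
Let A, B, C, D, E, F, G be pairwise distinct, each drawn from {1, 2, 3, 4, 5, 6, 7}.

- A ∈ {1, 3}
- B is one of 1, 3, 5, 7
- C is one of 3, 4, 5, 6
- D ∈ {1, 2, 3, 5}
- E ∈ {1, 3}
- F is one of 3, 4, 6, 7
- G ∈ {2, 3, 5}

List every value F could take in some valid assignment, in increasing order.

4, 6

A and E between them cover only {1, 3} — a naked pair. Remove those values from B, C, D, F, G.
D and G share exactly the 2 values {2, 5}; by pigeonhole those values go to them, so strike 2, 5 from B, C.
B must be 7 (only option left). Remove 7 from F.
No further eliminations apply; F can still be any of 4, 6.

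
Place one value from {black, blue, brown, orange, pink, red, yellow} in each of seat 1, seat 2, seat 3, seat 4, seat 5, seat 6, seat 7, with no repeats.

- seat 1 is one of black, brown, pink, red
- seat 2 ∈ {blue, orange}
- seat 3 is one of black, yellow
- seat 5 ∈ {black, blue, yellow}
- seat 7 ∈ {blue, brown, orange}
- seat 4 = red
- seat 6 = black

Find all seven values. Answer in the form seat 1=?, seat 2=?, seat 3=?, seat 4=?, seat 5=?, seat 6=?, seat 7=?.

seat 1=pink, seat 2=orange, seat 3=yellow, seat 4=red, seat 5=blue, seat 6=black, seat 7=brown

seat 4 must be red (only option left). Strike red from seat 1.
seat 6's domain is down to {black}, so seat 6 = black. So seat 1, seat 3, seat 5 can't be black.
seat 3 has just one choice, so seat 3 = yellow. Strike yellow from seat 5.
That leaves seat 5 = blue. Remove blue from seat 2, seat 7.
seat 2 must be orange (only option left). Strike orange from seat 7.
seat 7 has just one choice, so seat 7 = brown. Remove brown from seat 1.
seat 1 must be pink (only option left).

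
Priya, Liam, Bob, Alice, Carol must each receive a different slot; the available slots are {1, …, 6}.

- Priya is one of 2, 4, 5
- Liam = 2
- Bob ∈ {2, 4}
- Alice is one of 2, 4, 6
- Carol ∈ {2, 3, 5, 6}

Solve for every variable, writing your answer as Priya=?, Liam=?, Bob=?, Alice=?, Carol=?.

Priya=5, Liam=2, Bob=4, Alice=6, Carol=3

Liam has just one choice, so Liam = 2. Eliminate 2 elsewhere: Priya, Bob, Alice, Carol.
Bob's domain is down to {4}, so Bob = 4. Strike 4 from Priya, Alice.
Alice's domain is down to {6}, so Alice = 6. Remove 6 from Carol.
Priya's domain is down to {5}, so Priya = 5. Remove 5 from Carol.
Carol has just one choice, so Carol = 3.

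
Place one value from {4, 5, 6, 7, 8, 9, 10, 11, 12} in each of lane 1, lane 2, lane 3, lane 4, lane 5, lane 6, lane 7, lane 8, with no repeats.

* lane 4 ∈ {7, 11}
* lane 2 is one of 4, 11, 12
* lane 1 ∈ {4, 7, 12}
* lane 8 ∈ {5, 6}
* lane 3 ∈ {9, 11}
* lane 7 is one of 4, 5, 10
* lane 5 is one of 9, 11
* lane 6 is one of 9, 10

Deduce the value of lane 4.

7

Among the 8 variables, 6 fits only lane 8 (and all 8 values in {4, 5, 6, 7, 9, 10, 11, 12} must be used), so lane 8 = 6.
Among the 7 still-open variables, 5 fits only lane 7 (and all 7 values in {4, 5, 7, 9, 10, 11, 12} must be used), so lane 7 = 5.
Among the 6 still-open variables, 10 fits only lane 6 (and all 6 values in {4, 7, 9, 10, 11, 12} must be used), so lane 6 = 10.
lane 3 and lane 5 share exactly the 2 values {9, 11}; by pigeonhole those values go to them, so strike 9, 11 from lane 2, lane 4.
So lane 4 = 7.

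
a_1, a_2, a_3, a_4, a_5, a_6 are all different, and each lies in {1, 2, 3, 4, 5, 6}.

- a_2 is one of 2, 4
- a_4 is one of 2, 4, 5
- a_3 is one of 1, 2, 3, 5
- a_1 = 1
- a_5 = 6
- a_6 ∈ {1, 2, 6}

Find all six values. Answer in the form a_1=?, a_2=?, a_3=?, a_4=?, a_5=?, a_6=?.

a_1's domain is down to {1}, so a_1 = 1. So a_3, a_6 can't be 1.
a_5 must be 6 (only option left). So a_6 can't be 6.
a_6 has just one choice, so a_6 = 2. Strike 2 from a_2, a_3, a_4.
That leaves a_2 = 4. Eliminate 4 elsewhere: a_4.
a_4 has just one choice, so a_4 = 5. Remove 5 from a_3.
a_3 has just one choice, so a_3 = 3.

a_1=1, a_2=4, a_3=3, a_4=5, a_5=6, a_6=2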